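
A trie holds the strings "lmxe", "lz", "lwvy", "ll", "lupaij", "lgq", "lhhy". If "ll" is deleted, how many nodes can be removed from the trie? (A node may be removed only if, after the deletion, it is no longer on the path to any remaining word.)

1

A node on "ll"'s path can go only if nothing else ends at it or branches off below it.
The suffix "l" (1 node) is used only by "ll"; the node for "l" still has the child "m", so pruning stops there.
Nodes removed: 1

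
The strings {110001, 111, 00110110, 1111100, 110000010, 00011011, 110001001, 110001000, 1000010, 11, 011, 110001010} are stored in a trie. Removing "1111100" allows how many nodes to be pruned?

After clearing the end-marker at "1111100", prune upward until reaching a node still needed by another word.
The suffix "1100" (4 nodes) is used only by "1111100"; "111" is itself a stored word, so pruning stops there.
Nodes removed: 4

4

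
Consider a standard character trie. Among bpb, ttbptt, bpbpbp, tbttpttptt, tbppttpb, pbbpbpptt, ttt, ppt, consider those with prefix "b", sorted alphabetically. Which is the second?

Filter for "b…" and sort: "bpb", "bpbpbp"
Position 2: bpbpbp

bpbpbp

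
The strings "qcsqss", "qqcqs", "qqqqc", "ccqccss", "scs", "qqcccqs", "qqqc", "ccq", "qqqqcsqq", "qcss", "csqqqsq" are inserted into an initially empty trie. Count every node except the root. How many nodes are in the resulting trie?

38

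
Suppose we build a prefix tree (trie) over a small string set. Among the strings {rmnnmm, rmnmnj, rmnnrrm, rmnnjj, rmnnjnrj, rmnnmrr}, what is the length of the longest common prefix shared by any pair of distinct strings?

5

The deepest shared node is where two words last agree before diverging.
"rmnnjj" and "rmnnjnrj" agree on "rmnnj" (5 characters) before diverging; nothing deeper is shared.
Longest shared-prefix length: 5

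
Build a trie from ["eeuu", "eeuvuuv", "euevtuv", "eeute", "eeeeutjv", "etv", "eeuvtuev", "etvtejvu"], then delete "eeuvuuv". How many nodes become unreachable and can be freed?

Walk "eeuvuuv" from the leaf back toward the root, removing each node that no remaining word uses.
The suffix "uuv" (3 nodes) is used only by "eeuvuuv"; the node for "eeuv" still has the child "t", so pruning stops there.
Nodes removed: 3

3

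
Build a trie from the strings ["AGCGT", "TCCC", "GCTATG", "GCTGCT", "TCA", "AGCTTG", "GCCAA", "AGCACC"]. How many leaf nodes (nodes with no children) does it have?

A leaf is a node with no children — equivalently, the end of a word that is not a proper prefix of any other stored word.
Those words: "AGCACC", "AGCGT", "AGCTTG", "GCCAA", "GCTATG", "GCTGCT", "TCA", "TCCC"
Leaf count: 8

8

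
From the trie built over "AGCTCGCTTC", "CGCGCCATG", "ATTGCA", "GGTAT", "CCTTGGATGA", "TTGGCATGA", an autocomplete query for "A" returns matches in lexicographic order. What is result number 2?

Words with prefix "A", in lexicographic order: "AGCTCGCTTC", "ATTGCA"
Position 2: ATTGCA

ATTGCA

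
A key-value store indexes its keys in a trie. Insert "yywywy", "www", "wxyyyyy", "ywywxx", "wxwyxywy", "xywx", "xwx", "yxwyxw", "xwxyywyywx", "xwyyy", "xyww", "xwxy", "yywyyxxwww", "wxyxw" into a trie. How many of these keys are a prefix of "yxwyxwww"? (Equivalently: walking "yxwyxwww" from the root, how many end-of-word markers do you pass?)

1

Traverse "yxwyxwww" character by character; count nodes along the way that are marked as word ends.
Prefixes of the query that are stored words: "yxwyxw"
Count: 1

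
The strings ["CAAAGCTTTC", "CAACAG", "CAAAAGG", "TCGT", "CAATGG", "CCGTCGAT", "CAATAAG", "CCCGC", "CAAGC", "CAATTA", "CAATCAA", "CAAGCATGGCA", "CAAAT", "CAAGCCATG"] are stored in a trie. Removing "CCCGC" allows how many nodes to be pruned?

3

A node on "CCCGC"'s path can go only if nothing else ends at it or branches off below it.
The suffix "CGC" (3 nodes) is used only by "CCCGC"; the node for "CC" still has the child "G", so pruning stops there.
Nodes removed: 3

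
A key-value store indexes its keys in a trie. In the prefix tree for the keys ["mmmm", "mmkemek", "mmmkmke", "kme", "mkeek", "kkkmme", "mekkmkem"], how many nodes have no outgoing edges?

A leaf is a node with no children — equivalently, the end of a word that is not a proper prefix of any other stored word.
Those words: "kkkmme", "kme", "mekkmkem", "mkeek", "mmkemek", "mmmkmke", "mmmm"
Leaf count: 7

7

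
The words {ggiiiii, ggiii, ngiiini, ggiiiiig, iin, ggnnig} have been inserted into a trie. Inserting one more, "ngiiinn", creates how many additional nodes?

The longest prefix of "ngiiinn" already in the trie is "ngiiin" (length 6).
Each of the 1 remaining characters creates one node.

1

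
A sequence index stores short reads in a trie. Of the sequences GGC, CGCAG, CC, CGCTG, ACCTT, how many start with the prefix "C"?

Filter for entries beginning with "C":
Matches: "CC", "CGCAG", "CGCTG"
Count: 3

3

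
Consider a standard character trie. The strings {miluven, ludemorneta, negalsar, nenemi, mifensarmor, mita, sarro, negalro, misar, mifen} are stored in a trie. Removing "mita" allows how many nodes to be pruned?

A node on "mita"'s path can go only if nothing else ends at it or branches off below it.
The suffix "ta" (2 nodes) is used only by "mita"; the node for "mi" still has the child "l", so pruning stops there.
Nodes removed: 2

2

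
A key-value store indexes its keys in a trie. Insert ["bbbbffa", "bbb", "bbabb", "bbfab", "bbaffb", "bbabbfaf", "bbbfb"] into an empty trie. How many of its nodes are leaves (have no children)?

5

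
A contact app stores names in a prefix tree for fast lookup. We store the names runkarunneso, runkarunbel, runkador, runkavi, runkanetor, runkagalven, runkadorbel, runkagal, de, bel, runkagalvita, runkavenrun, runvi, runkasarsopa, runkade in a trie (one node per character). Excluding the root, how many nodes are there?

57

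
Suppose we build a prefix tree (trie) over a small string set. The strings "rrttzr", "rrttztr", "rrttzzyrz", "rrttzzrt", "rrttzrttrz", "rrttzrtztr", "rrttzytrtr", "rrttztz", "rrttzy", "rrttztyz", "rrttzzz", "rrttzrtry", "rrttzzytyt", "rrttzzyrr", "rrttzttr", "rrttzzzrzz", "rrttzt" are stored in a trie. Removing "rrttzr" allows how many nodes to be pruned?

0

After clearing the end-marker at "rrttzr", prune upward until reaching a node still needed by another word.
Every node on "rrttzr" is still needed (e.g. by "rrttzrttrz"), so nothing is freed.
Nodes removed: 0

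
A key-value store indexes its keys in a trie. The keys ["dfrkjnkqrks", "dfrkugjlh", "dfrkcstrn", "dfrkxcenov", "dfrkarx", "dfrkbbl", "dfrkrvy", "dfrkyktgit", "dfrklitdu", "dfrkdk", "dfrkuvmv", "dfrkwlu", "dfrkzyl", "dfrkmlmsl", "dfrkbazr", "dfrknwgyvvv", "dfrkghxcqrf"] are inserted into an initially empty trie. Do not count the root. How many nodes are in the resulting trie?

Trace insertions, counting only characters that open a new branch:
  "dfrkjnkqrks" → 11 new (d, f, r, k, j, n, k, q, r, k, s)
  "dfrkugjlh" → prefix "dfrk" already present; 5 new (u, g, j, l, h)
  "dfrkcstrn" → prefix "dfrk" already present; 5 new (c, s, t, r, n)
  "dfrkxcenov" → prefix "dfrk" already present; 6 new (x, c, e, n, o, v)
  "dfrkarx" → prefix "dfrk" already present; 3 new (a, r, x)
  "dfrkbbl" → prefix "dfrk" already present; 3 new (b, b, l)
  "dfrkrvy" → prefix "dfrk" already present; 3 new (r, v, y)
  "dfrkyktgit" → prefix "dfrk" already present; 6 new (y, k, t, g, i, t)
  "dfrklitdu" → prefix "dfrk" already present; 5 new (l, i, t, d, u)
  "dfrkdk" → prefix "dfrk" already present; 2 new (d, k)
  "dfrkuvmv" → prefix "dfrku" already present; 3 new (v, m, v)
  "dfrkwlu" → prefix "dfrk" already present; 3 new (w, l, u)
  "dfrkzyl" → prefix "dfrk" already present; 3 new (z, y, l)
  "dfrkmlmsl" → prefix "dfrk" already present; 5 new (m, l, m, s, l)
  "dfrkbazr" → prefix "dfrkb" already present; 3 new (a, z, r)
  "dfrknwgyvvv" → prefix "dfrk" already present; 7 new (n, w, g, y, v, v, v)
  "dfrkghxcqrf" → prefix "dfrk" already present; 7 new (g, h, x, c, q, r, f)
Total nodes = 11 + 5 + 5 + 6 + 3 + 3 + 3 + 6 + 5 + 2 + 3 + 3 + 3 + 5 + 3 + 7 + 7 = 80

80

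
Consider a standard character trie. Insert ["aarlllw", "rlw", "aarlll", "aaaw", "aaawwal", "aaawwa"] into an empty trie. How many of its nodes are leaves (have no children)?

3

Leaves are exactly the stored words that no other stored word extends.
Those words: "aaawwal", "aarlllw", "rlw"
Leaf count: 3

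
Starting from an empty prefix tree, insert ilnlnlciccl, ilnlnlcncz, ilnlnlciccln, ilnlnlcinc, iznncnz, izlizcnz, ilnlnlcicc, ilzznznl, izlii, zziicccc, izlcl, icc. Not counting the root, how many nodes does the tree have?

Trace insertions, counting only characters that open a new branch:
  "ilnlnlciccl" → 11 new (i, l, n, l, n, l, c, i, c, c, l)
  "ilnlnlcncz" → prefix "ilnlnlc" already present; 3 new (n, c, z)
  "ilnlnlciccln" → prefix "ilnlnlciccl" already present; 1 new (n)
  "ilnlnlcinc" → prefix "ilnlnlci" already present; 2 new (n, c)
  "iznncnz" → prefix "i" already present; 6 new (z, n, n, c, n, z)
  "izlizcnz" → prefix "iz" already present; 6 new (l, i, z, c, n, z)
  "ilnlnlcicc" → prefix "ilnlnlcicc" already present; 0 new (none)
  "ilzznznl" → prefix "il" already present; 6 new (z, z, n, z, n, l)
  "izlii" → prefix "izli" already present; 1 new (i)
  "zziicccc" → 8 new (z, z, i, i, c, c, c, c)
  "izlcl" → prefix "izl" already present; 2 new (c, l)
  "icc" → prefix "i" already present; 2 new (c, c)
Total nodes = 11 + 3 + 1 + 2 + 6 + 6 + 0 + 6 + 1 + 8 + 2 + 2 = 48

48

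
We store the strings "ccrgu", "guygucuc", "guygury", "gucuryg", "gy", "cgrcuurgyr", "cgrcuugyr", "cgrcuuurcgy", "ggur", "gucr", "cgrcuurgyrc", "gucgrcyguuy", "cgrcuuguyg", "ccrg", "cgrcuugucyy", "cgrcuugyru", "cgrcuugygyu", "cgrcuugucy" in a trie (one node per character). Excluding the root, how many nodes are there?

61

Count nodes per top-level branch (shared prefixes stored once):
  'c'-branch (ccrg, ccrgu, cgrcuugucy, cgrcuugucyy, cgrcuuguyg, cgrcuugygyu, cgrcuugyr, cgrcuugyru, cgrcuurgyr, cgrcuurgyrc, cgrcuuurcgy): 33 nodes
  'g'-branch (ggur, gucgrcyguuy, gucr, gucuryg, guygucuc, guygury, gy): 28 nodes
Sum: 61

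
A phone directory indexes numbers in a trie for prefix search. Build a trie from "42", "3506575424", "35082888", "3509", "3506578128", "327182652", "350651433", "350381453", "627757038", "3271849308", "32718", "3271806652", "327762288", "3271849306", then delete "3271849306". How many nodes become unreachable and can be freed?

1

After clearing the end-marker at "3271849306", prune upward until reaching a node still needed by another word.
The suffix "6" (1 node) is used only by "3271849306"; the node for "327184930" still has the child "8", so pruning stops there.
Nodes removed: 1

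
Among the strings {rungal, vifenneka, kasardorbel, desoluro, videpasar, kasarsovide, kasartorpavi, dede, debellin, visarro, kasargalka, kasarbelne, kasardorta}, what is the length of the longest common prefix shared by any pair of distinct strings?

8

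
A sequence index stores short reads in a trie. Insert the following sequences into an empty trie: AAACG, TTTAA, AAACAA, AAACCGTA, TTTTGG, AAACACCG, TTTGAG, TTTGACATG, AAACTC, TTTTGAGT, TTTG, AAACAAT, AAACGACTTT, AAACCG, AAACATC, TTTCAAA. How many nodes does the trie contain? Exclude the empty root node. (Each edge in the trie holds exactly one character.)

46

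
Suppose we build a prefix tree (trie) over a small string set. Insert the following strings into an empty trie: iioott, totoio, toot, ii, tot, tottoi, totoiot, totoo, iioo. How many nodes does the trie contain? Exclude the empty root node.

Trie structure (* marks end of a word):
(root)
├─ i
│  └─ i *
│     └─ o
│        └─ o *
│           └─ t
│              └─ t *
└─ t
   └─ o
      ├─ o
      │  └─ t *
      └─ t *
         ├─ o
         │  ├─ i
         │  │  └─ o *
         │  │     └─ t *
         │  └─ o *
         └─ t
            └─ o
               └─ i *
Counting every labelled node above: 19.

19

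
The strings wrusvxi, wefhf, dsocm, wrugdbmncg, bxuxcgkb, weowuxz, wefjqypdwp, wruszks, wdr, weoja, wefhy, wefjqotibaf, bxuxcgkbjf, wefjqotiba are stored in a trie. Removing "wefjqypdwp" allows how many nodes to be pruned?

A node on "wefjqypdwp"'s path can go only if nothing else ends at it or branches off below it.
The suffix "ypdwp" (5 nodes) is used only by "wefjqypdwp"; the node for "wefjq" still has the child "o", so pruning stops there.
Nodes removed: 5

5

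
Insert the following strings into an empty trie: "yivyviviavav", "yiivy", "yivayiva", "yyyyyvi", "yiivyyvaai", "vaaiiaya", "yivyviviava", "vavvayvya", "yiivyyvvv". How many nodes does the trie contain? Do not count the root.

For each word, the new-node count is its length minus the longest prefix already in the trie:
  "yivyviviavav" → 12 new (y, i, v, y, v, i, v, i, a, v, a, v)
  "yiivy" → prefix "yi" already present; 3 new (i, v, y)
  "yivayiva" → prefix "yiv" already present; 5 new (a, y, i, v, a)
  "yyyyyvi" → prefix "y" already present; 6 new (y, y, y, y, v, i)
  "yiivyyvaai" → prefix "yiivy" already present; 5 new (y, v, a, a, i)
  "vaaiiaya" → 8 new (v, a, a, i, i, a, y, a)
  "yivyviviava" → prefix "yivyviviava" already present; 0 new (none)
  "vavvayvya" → prefix "va" already present; 7 new (v, v, a, y, v, y, a)
  "yiivyyvvv" → prefix "yiivyyv" already present; 2 new (v, v)
Total nodes = 12 + 3 + 5 + 6 + 5 + 8 + 0 + 7 + 2 = 48

48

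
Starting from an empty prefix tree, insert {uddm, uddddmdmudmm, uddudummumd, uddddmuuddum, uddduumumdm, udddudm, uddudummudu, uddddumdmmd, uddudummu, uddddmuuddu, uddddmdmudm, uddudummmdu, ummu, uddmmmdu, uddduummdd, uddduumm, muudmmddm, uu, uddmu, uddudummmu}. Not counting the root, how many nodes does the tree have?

Count nodes per top-level branch (shared prefixes stored once):
  'm'-branch (muudmmddm): 9 nodes
  'u'-branch (uddddmdmudm, uddddmdmudmm, uddddmuuddu, uddddmuuddum, uddddumdmmd, udddudm, uddduumm, uddduummdd, uddduumumdm, uddm, uddmmmdu, uddmu, uddudummmdu, uddudummmu, uddudummu, uddudummudu, uddudummumd, ummu, uu): 60 nodes
Sum: 69

69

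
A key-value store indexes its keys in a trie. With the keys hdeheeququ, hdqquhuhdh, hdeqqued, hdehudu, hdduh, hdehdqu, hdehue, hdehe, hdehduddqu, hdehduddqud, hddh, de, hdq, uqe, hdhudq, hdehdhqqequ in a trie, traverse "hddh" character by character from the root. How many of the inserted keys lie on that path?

Traverse "hddh" character by character; count nodes along the way that are marked as word ends.
Prefixes of the query that are stored words: "hddh"
Count: 1

1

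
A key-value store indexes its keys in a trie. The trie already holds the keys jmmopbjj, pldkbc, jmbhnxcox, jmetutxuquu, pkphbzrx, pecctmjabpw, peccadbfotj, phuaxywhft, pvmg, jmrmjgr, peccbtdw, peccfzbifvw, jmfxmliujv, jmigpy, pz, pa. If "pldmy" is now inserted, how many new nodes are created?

2

"pld" is already a path in the trie; the remaining "my" must be added.
So 5 − 3 = 2 new nodes.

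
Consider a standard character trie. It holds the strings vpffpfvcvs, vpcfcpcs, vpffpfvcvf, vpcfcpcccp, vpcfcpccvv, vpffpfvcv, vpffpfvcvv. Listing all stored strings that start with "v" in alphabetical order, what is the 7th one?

vpffpfvcvv

Filter for "v…" and sort: "vpcfcpcccp", "vpcfcpccvv", "vpcfcpcs", "vpffpfvcv", "vpffpfvcvf", "vpffpfvcvs", "vpffpfvcvv"
The 7th is vpffpfvcvv.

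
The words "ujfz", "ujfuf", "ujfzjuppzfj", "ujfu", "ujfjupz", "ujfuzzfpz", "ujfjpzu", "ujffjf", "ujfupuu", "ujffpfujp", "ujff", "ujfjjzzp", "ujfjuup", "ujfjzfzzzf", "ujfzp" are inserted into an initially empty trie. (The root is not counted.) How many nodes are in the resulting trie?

Trace insertions, counting only characters that open a new branch:
  "ujfz" → 4 new (u, j, f, z)
  "ujfuf" → prefix "ujf" already present; 2 new (u, f)
  "ujfzjuppzfj" → prefix "ujfz" already present; 7 new (j, u, p, p, z, f, j)
  "ujfu" → prefix "ujfu" already present; 0 new (none)
  "ujfjupz" → prefix "ujf" already present; 4 new (j, u, p, z)
  "ujfuzzfpz" → prefix "ujfu" already present; 5 new (z, z, f, p, z)
  "ujfjpzu" → prefix "ujfj" already present; 3 new (p, z, u)
  "ujffjf" → prefix "ujf" already present; 3 new (f, j, f)
  "ujfupuu" → prefix "ujfu" already present; 3 new (p, u, u)
  "ujffpfujp" → prefix "ujff" already present; 5 new (p, f, u, j, p)
  "ujff" → prefix "ujff" already present; 0 new (none)
  "ujfjjzzp" → prefix "ujfj" already present; 4 new (j, z, z, p)
  "ujfjuup" → prefix "ujfju" already present; 2 new (u, p)
  "ujfjzfzzzf" → prefix "ujfj" already present; 6 new (z, f, z, z, z, f)
  "ujfzp" → prefix "ujfz" already present; 1 new (p)
Total nodes = 4 + 2 + 7 + 0 + 4 + 5 + 3 + 3 + 3 + 5 + 0 + 4 + 2 + 6 + 1 = 49

49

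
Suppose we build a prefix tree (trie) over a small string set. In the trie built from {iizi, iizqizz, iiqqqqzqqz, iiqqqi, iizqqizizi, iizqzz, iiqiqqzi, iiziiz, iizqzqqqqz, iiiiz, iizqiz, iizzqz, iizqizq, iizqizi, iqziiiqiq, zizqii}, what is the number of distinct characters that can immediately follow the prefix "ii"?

3

The children of the "ii" node are the distinct next characters among strings starting with "ii".
Characters that immediately follow "ii" among the stored strings: {i, q, z}.
That node has 3 child edges.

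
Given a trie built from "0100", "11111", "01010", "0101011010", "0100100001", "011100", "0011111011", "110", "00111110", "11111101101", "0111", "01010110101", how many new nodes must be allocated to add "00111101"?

2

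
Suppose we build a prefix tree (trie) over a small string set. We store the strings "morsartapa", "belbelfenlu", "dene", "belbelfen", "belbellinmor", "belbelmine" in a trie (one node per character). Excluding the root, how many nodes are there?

35

Trace insertions, counting only characters that open a new branch:
  "morsartapa" → 10 new (m, o, r, s, a, r, t, a, p, a)
  "belbelfenlu" → 11 new (b, e, l, b, e, l, f, e, n, l, u)
  "dene" → 4 new (d, e, n, e)
  "belbelfen" → prefix "belbelfen" already present; 0 new (none)
  "belbellinmor" → prefix "belbel" already present; 6 new (l, i, n, m, o, r)
  "belbelmine" → prefix "belbel" already present; 4 new (m, i, n, e)
Total nodes = 10 + 11 + 4 + 0 + 6 + 4 = 35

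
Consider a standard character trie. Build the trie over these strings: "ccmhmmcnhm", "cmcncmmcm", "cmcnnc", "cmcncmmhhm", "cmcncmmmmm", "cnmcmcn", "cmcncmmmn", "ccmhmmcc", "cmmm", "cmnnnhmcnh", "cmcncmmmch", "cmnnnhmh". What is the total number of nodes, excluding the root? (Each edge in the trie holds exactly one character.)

47

For each word, the new-node count is its length minus the longest prefix already in the trie:
  "ccmhmmcnhm" → 10 new (c, c, m, h, m, m, c, n, h, m)
  "cmcncmmcm" → prefix "c" already present; 8 new (m, c, n, c, m, m, c, m)
  "cmcnnc" → prefix "cmcn" already present; 2 new (n, c)
  "cmcncmmhhm" → prefix "cmcncmm" already present; 3 new (h, h, m)
  "cmcncmmmmm" → prefix "cmcncmm" already present; 3 new (m, m, m)
  "cnmcmcn" → prefix "c" already present; 6 new (n, m, c, m, c, n)
  "cmcncmmmn" → prefix "cmcncmmm" already present; 1 new (n)
  "ccmhmmcc" → prefix "ccmhmmc" already present; 1 new (c)
  "cmmm" → prefix "cm" already present; 2 new (m, m)
  "cmnnnhmcnh" → prefix "cm" already present; 8 new (n, n, n, h, m, c, n, h)
  "cmcncmmmch" → prefix "cmcncmmm" already present; 2 new (c, h)
  "cmnnnhmh" → prefix "cmnnnhm" already present; 1 new (h)
Total nodes = 10 + 8 + 2 + 3 + 3 + 6 + 1 + 1 + 2 + 8 + 2 + 1 = 47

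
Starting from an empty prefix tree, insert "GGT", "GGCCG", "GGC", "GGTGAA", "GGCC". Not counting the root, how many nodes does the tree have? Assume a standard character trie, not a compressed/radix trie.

For each word, the new-node count is its length minus the longest prefix already in the trie:
  "GGT" → 3 new (G, G, T)
  "GGCCG" → prefix "GG" already present; 3 new (C, C, G)
  "GGC" → prefix "GGC" already present; 0 new (none)
  "GGTGAA" → prefix "GGT" already present; 3 new (G, A, A)
  "GGCC" → prefix "GGCC" already present; 0 new (none)
Total nodes = 3 + 3 + 0 + 3 + 0 = 9

9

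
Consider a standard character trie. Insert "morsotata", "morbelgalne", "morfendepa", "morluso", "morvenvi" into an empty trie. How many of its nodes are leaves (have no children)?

5

A leaf is a node with no children — equivalently, the end of a word that is not a proper prefix of any other stored word.
Those words: "morbelgalne", "morfendepa", "morluso", "morsotata", "morvenvi"
Leaf count: 5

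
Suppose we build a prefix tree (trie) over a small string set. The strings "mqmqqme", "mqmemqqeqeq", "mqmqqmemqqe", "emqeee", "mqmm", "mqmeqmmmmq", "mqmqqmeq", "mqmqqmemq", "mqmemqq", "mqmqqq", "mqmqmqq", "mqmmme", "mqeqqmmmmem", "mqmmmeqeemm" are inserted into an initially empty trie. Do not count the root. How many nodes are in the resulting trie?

53

For each word, the new-node count is its length minus the longest prefix already in the trie:
  "mqmqqme" → 7 new (m, q, m, q, q, m, e)
  "mqmemqqeqeq" → prefix "mqm" already present; 8 new (e, m, q, q, e, q, e, q)
  "mqmqqmemqqe" → prefix "mqmqqme" already present; 4 new (m, q, q, e)
  "emqeee" → 6 new (e, m, q, e, e, e)
  "mqmm" → prefix "mqm" already present; 1 new (m)
  "mqmeqmmmmq" → prefix "mqme" already present; 6 new (q, m, m, m, m, q)
  "mqmqqmeq" → prefix "mqmqqme" already present; 1 new (q)
  "mqmqqmemq" → prefix "mqmqqmemq" already present; 0 new (none)
  "mqmemqq" → prefix "mqmemqq" already present; 0 new (none)
  "mqmqqq" → prefix "mqmqq" already present; 1 new (q)
  "mqmqmqq" → prefix "mqmq" already present; 3 new (m, q, q)
  "mqmmme" → prefix "mqmm" already present; 2 new (m, e)
  "mqeqqmmmmem" → prefix "mq" already present; 9 new (e, q, q, m, m, m, m, e, m)
  "mqmmmeqeemm" → prefix "mqmmme" already present; 5 new (q, e, e, m, m)
Total nodes = 7 + 8 + 4 + 6 + 1 + 6 + 1 + 0 + 0 + 1 + 3 + 2 + 9 + 5 = 53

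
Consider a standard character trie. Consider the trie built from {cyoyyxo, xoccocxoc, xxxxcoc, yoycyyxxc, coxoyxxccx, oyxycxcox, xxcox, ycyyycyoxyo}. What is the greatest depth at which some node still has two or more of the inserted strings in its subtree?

2

Look for the deepest trie node that still has at least two words in its subtree.
e.g. "xxcox" and "xxxxcoc" share the prefix "xx" of length 2; no pair shares a longer one.
Longest shared-prefix length: 2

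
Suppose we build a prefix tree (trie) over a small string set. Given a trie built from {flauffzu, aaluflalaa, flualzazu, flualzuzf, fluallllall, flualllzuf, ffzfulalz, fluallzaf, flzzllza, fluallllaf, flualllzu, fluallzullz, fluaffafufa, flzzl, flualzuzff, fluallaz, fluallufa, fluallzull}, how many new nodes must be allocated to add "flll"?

2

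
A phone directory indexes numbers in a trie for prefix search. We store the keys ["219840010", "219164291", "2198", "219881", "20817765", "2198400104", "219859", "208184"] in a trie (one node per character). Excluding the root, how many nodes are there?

29

Count nodes per top-level branch (shared prefixes stored once):
  '2'-branch (20817765, 208184, 219164291, 2198, 219840010, 2198400104, 219859, 219881): 29 nodes
Sum: 29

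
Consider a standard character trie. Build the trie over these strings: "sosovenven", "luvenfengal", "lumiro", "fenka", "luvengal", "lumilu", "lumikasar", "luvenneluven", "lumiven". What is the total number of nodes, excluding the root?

Insert word by word; a character creates a node only if that edge doesn't already exist:
  "sosovenven" → 10 new (s, o, s, o, v, e, n, v, e, n)
  "luvenfengal" → 11 new (l, u, v, e, n, f, e, n, g, a, l)
  "lumiro" → prefix "lu" already present; 4 new (m, i, r, o)
  "fenka" → 5 new (f, e, n, k, a)
  "luvengal" → prefix "luven" already present; 3 new (g, a, l)
  "lumilu" → prefix "lumi" already present; 2 new (l, u)
  "lumikasar" → prefix "lumi" already present; 5 new (k, a, s, a, r)
  "luvenneluven" → prefix "luven" already present; 7 new (n, e, l, u, v, e, n)
  "lumiven" → prefix "lumi" already present; 3 new (v, e, n)
Total nodes = 10 + 11 + 4 + 5 + 3 + 2 + 5 + 7 + 3 = 50

50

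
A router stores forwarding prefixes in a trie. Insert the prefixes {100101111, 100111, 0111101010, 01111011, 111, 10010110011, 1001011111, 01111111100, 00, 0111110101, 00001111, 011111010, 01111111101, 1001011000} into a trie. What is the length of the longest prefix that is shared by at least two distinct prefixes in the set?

Equivalently: take the maximum, over all pairs, of their longest common prefix length.
"01111111100" and "01111111101" agree on "0111111110" (10 characters) before diverging; nothing deeper is shared.
Longest shared-prefix length: 10

10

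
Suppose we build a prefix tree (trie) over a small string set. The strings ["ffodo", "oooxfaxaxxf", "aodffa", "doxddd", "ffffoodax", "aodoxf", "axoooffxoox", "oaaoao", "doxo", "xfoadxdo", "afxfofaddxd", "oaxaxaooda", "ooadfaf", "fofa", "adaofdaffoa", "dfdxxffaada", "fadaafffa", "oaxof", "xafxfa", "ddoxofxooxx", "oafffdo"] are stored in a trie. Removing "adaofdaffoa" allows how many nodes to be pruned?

10

Walk "adaofdaffoa" from the leaf back toward the root, removing each node that no remaining word uses.
The suffix "daofdaffoa" (10 nodes) is used only by "adaofdaffoa"; the node for "a" still has the child "o", so pruning stops there.
Nodes removed: 10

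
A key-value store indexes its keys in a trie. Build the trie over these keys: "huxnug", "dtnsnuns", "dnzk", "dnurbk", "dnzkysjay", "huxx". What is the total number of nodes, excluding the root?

27

For each word, the new-node count is its length minus the longest prefix already in the trie:
  "huxnug" → 6 new (h, u, x, n, u, g)
  "dtnsnuns" → 8 new (d, t, n, s, n, u, n, s)
  "dnzk" → prefix "d" already present; 3 new (n, z, k)
  "dnurbk" → prefix "dn" already present; 4 new (u, r, b, k)
  "dnzkysjay" → prefix "dnzk" already present; 5 new (y, s, j, a, y)
  "huxx" → prefix "hux" already present; 1 new (x)
Total nodes = 6 + 8 + 3 + 4 + 5 + 1 = 27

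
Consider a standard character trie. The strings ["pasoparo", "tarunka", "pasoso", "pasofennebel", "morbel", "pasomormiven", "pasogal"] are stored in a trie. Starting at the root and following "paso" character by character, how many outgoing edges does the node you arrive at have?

5

Walk "paso" from the root, arriving at one node.
Distinct next characters after "paso": f, g, m, p, s.
That node has 5 child edges.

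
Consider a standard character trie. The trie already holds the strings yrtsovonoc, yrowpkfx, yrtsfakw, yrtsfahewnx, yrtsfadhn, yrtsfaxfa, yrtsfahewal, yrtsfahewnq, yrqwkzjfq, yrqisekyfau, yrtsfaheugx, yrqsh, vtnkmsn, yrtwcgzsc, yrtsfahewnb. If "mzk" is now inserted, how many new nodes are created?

"mzk" shares no prefix with any stored word, so all 3 characters open new nodes.
3 − 0 = 3 new nodes.

3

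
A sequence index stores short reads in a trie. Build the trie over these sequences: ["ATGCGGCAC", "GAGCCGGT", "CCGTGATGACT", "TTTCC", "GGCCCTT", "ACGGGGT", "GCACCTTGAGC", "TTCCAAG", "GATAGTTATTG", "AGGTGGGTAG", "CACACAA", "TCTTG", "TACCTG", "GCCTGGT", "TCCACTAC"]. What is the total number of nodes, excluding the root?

Trace insertions, counting only characters that open a new branch:
  "ATGCGGCAC" → 9 new (A, T, G, C, G, G, C, A, C)
  "GAGCCGGT" → 8 new (G, A, G, C, C, G, G, T)
  "CCGTGATGACT" → 11 new (C, C, G, T, G, A, T, G, A, C, T)
  "TTTCC" → 5 new (T, T, T, C, C)
  "GGCCCTT" → prefix "G" already present; 6 new (G, C, C, C, T, T)
  "ACGGGGT" → prefix "A" already present; 6 new (C, G, G, G, G, T)
  "GCACCTTGAGC" → prefix "G" already present; 10 new (C, A, C, C, T, T, G, A, G, C)
  "TTCCAAG" → prefix "TT" already present; 5 new (C, C, A, A, G)
  "GATAGTTATTG" → prefix "GA" already present; 9 new (T, A, G, T, T, A, T, T, G)
  "AGGTGGGTAG" → prefix "A" already present; 9 new (G, G, T, G, G, G, T, A, G)
  "CACACAA" → prefix "C" already present; 6 new (A, C, A, C, A, A)
  "TCTTG" → prefix "T" already present; 4 new (C, T, T, G)
  "TACCTG" → prefix "T" already present; 5 new (A, C, C, T, G)
  "GCCTGGT" → prefix "GC" already present; 5 new (C, T, G, G, T)
  "TCCACTAC" → prefix "TC" already present; 6 new (C, A, C, T, A, C)
Total nodes = 9 + 8 + 11 + 5 + 6 + 6 + 10 + 5 + 9 + 9 + 6 + 4 + 5 + 5 + 6 = 104

104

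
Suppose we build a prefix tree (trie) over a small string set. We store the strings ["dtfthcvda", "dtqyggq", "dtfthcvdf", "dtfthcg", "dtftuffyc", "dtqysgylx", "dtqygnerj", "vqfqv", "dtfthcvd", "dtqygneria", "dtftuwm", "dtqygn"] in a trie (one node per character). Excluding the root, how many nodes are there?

39

Insert word by word; a character creates a node only if that edge doesn't already exist:
  "dtfthcvda" → 9 new (d, t, f, t, h, c, v, d, a)
  "dtqyggq" → prefix "dt" already present; 5 new (q, y, g, g, q)
  "dtfthcvdf" → prefix "dtfthcvd" already present; 1 new (f)
  "dtfthcg" → prefix "dtfthc" already present; 1 new (g)
  "dtftuffyc" → prefix "dtft" already present; 5 new (u, f, f, y, c)
  "dtqysgylx" → prefix "dtqy" already present; 5 new (s, g, y, l, x)
  "dtqygnerj" → prefix "dtqyg" already present; 4 new (n, e, r, j)
  "vqfqv" → 5 new (v, q, f, q, v)
  "dtfthcvd" → prefix "dtfthcvd" already present; 0 new (none)
  "dtqygneria" → prefix "dtqygner" already present; 2 new (i, a)
  "dtftuwm" → prefix "dtftu" already present; 2 new (w, m)
  "dtqygn" → prefix "dtqygn" already present; 0 new (none)
Total nodes = 9 + 5 + 1 + 1 + 5 + 5 + 4 + 5 + 0 + 2 + 2 + 0 = 39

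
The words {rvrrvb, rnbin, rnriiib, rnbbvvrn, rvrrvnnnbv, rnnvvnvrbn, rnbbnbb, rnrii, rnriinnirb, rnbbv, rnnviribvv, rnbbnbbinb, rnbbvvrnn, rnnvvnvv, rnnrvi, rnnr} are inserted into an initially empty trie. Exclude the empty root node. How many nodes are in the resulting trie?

For each word, the new-node count is its length minus the longest prefix already in the trie:
  "rvrrvb" → 6 new (r, v, r, r, v, b)
  "rnbin" → prefix "r" already present; 4 new (n, b, i, n)
  "rnriiib" → prefix "rn" already present; 5 new (r, i, i, i, b)
  "rnbbvvrn" → prefix "rnb" already present; 5 new (b, v, v, r, n)
  "rvrrvnnnbv" → prefix "rvrrv" already present; 5 new (n, n, n, b, v)
  "rnnvvnvrbn" → prefix "rn" already present; 8 new (n, v, v, n, v, r, b, n)
  "rnbbnbb" → prefix "rnbb" already present; 3 new (n, b, b)
  "rnrii" → prefix "rnrii" already present; 0 new (none)
  "rnriinnirb" → prefix "rnrii" already present; 5 new (n, n, i, r, b)
  "rnbbv" → prefix "rnbbv" already present; 0 new (none)
  "rnnviribvv" → prefix "rnnv" already present; 6 new (i, r, i, b, v, v)
  "rnbbnbbinb" → prefix "rnbbnbb" already present; 3 new (i, n, b)
  "rnbbvvrnn" → prefix "rnbbvvrn" already present; 1 new (n)
  "rnnvvnvv" → prefix "rnnvvnv" already present; 1 new (v)
  "rnnrvi" → prefix "rnn" already present; 3 new (r, v, i)
  "rnnr" → prefix "rnnr" already present; 0 new (none)
Total nodes = 6 + 4 + 5 + 5 + 5 + 8 + 3 + 0 + 5 + 0 + 6 + 3 + 1 + 1 + 3 + 0 = 55

55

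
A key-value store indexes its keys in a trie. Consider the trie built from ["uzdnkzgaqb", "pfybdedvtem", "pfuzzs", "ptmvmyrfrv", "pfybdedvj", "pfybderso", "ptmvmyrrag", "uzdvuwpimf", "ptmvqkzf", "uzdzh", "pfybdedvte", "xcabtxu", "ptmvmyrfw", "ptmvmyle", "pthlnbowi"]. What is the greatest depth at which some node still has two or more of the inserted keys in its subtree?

Look for the deepest trie node that still has at least two words in its subtree.
"pfybdedvte" and "pfybdedvtem" agree on "pfybdedvte" (10 characters) before diverging; nothing deeper is shared.
Longest shared-prefix length: 10

10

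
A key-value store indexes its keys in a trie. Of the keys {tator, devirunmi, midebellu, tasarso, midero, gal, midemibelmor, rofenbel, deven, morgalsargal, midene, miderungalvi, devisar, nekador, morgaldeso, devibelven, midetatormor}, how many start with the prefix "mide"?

6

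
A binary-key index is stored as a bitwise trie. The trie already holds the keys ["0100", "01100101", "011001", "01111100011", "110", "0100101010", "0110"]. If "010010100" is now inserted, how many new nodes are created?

"01001010" is already a path in the trie; the remaining "0" must be added.
Each of the 1 remaining characters creates one node.

1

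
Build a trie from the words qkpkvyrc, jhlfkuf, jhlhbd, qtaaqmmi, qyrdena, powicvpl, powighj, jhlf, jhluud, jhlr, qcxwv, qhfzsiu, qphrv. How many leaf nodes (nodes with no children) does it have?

A leaf is a node with no children — equivalently, the end of a word that is not a proper prefix of any other stored word.
Those words: "jhlfkuf", "jhlhbd", "jhlr", "jhluud", "powicvpl", "powighj", "qcxwv", "qhfzsiu", "qkpkvyrc", "qphrv", "qtaaqmmi", "qyrdena"
Leaf count: 12

12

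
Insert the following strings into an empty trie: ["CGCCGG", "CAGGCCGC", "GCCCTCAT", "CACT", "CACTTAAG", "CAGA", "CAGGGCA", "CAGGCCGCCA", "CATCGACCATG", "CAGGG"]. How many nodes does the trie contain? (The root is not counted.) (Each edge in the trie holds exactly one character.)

For each word, the new-node count is its length minus the longest prefix already in the trie:
  "CGCCGG" → 6 new (C, G, C, C, G, G)
  "CAGGCCGC" → prefix "C" already present; 7 new (A, G, G, C, C, G, C)
  "GCCCTCAT" → 8 new (G, C, C, C, T, C, A, T)
  "CACT" → prefix "CA" already present; 2 new (C, T)
  "CACTTAAG" → prefix "CACT" already present; 4 new (T, A, A, G)
  "CAGA" → prefix "CAG" already present; 1 new (A)
  "CAGGGCA" → prefix "CAGG" already present; 3 new (G, C, A)
  "CAGGCCGCCA" → prefix "CAGGCCGC" already present; 2 new (C, A)
  "CATCGACCATG" → prefix "CA" already present; 9 new (T, C, G, A, C, C, A, T, G)
  "CAGGG" → prefix "CAGGG" already present; 0 new (none)
Total nodes = 6 + 7 + 8 + 2 + 4 + 1 + 3 + 2 + 9 + 0 = 42

42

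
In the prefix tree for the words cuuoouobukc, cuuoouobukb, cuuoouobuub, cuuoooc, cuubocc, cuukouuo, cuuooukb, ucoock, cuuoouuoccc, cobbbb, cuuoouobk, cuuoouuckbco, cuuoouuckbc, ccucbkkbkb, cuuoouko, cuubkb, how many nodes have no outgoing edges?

A leaf is a node with no children — equivalently, the end of a word that is not a proper prefix of any other stored word.
Those words: "ccucbkkbkb", "cobbbb", "cuubkb", "cuubocc", "cuukouuo", "cuuoooc", "cuuooukb", "cuuoouko", "cuuoouobk", "cuuoouobukb", "cuuoouobukc", "cuuoouobuub", "cuuoouuckbco", "cuuoouuoccc", "ucoock"
Leaf count: 15

15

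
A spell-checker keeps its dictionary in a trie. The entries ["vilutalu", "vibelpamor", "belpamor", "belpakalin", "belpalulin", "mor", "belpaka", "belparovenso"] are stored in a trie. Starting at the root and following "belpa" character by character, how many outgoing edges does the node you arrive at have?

Follow the path "belpa" to its node, then look at its outgoing edges.
Characters that immediately follow "belpa" among the stored strings: {k, l, m, r}.
That node has 4 child edges.

4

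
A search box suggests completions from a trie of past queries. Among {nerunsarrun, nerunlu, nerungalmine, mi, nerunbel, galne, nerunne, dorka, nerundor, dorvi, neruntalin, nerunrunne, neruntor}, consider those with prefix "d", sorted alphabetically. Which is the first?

dorka

Words with prefix "d", in lexicographic order: "dorka", "dorvi"
The 1st is dorka.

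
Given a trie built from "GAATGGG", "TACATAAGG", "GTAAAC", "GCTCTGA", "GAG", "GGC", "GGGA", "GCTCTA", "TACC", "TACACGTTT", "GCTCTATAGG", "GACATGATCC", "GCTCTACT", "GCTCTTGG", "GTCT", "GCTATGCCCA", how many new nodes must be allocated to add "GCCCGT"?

4

The longest prefix of "GCCCGT" already in the trie is "GC" (length 2).
New nodes needed: |"GCCCGT"| − 2 = 6 − 2 = 4.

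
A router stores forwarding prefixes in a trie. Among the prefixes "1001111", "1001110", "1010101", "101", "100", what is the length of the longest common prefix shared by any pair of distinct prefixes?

Look for the deepest trie node that still has at least two words in its subtree.
"1001110" and "1001111" agree on "100111" (6 characters) before diverging; nothing deeper is shared.
Longest shared-prefix length: 6

6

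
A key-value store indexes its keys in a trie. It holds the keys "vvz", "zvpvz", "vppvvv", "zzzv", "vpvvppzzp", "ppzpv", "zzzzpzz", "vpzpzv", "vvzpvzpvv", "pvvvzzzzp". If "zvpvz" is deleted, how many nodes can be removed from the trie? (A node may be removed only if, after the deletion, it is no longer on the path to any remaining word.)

4

After clearing the end-marker at "zvpvz", prune upward until reaching a node still needed by another word.
The suffix "vpvz" (4 nodes) is used only by "zvpvz"; the node for "z" still has the child "z", so pruning stops there.
Nodes removed: 4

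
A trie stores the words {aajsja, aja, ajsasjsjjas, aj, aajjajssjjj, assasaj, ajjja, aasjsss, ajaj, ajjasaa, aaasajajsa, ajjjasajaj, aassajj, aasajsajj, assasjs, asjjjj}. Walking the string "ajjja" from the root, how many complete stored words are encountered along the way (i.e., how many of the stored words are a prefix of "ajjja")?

2

Traverse "ajjja" character by character; count nodes along the way that are marked as word ends.
Prefixes of the query that are stored words: "aj", "ajjja"
Count: 2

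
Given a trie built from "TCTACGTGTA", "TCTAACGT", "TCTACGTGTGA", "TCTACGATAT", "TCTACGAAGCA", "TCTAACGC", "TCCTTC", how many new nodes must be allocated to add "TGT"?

Walking "TGT" from the root, the first 1 characters ("T") follow existing edges; "G" is the first miss.
So 3 − 1 = 2 new nodes.

2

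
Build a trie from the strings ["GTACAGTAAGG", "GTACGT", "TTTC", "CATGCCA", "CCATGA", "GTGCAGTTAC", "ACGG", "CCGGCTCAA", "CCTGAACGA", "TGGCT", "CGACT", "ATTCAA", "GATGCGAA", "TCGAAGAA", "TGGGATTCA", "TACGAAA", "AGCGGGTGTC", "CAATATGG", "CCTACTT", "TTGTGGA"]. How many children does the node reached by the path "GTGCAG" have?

Follow the path "GTGCAG" to its node, then look at its outgoing edges.
Distinct next characters after "GTGCAG": T.
That node has 1 child edge.

1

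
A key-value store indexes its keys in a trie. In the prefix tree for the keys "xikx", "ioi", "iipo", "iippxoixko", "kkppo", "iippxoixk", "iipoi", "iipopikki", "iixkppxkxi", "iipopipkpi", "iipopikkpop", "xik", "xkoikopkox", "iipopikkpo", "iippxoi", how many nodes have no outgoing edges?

10

Leaves are exactly the stored words that no other stored word extends.
Those words: "iipoi", "iipopikki", "iipopikkpop", "iipopipkpi", "iippxoixko", "iixkppxkxi", "ioi", "kkppo", "xikx", "xkoikopkox"
Leaf count: 10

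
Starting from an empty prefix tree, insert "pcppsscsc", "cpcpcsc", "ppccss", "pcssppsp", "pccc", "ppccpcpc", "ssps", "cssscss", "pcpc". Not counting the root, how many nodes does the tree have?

Insert word by word; a character creates a node only if that edge doesn't already exist:
  "pcppsscsc" → 9 new (p, c, p, p, s, s, c, s, c)
  "cpcpcsc" → 7 new (c, p, c, p, c, s, c)
  "ppccss" → prefix "p" already present; 5 new (p, c, c, s, s)
  "pcssppsp" → prefix "pc" already present; 6 new (s, s, p, p, s, p)
  "pccc" → prefix "pc" already present; 2 new (c, c)
  "ppccpcpc" → prefix "ppcc" already present; 4 new (p, c, p, c)
  "ssps" → 4 new (s, s, p, s)
  "cssscss" → prefix "c" already present; 6 new (s, s, s, c, s, s)
  "pcpc" → prefix "pcp" already present; 1 new (c)
Total nodes = 9 + 7 + 5 + 6 + 2 + 4 + 4 + 6 + 1 = 44

44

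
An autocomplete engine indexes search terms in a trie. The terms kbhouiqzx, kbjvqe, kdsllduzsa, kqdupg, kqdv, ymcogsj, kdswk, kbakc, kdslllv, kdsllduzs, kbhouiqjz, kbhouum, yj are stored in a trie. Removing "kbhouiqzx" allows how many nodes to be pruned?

2

Walk "kbhouiqzx" from the leaf back toward the root, removing each node that no remaining word uses.
The suffix "zx" (2 nodes) is used only by "kbhouiqzx"; the node for "kbhouiq" still has the child "j", so pruning stops there.
Nodes removed: 2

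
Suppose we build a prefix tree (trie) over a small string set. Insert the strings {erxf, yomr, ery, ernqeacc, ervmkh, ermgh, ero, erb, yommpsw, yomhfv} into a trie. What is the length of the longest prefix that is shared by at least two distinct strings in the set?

3

Look for the deepest trie node that still has at least two words in its subtree.
"yomhfv" and "yommpsw" agree on "yom" (3 characters) before diverging; nothing deeper is shared.
Longest shared-prefix length: 3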